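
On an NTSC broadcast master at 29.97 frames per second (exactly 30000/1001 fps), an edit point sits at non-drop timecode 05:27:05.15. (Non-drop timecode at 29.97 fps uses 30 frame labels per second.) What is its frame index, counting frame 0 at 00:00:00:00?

Total seconds to the label: (5 × 3600 + 27 × 60 + 5) = 19625.
Frame index = 19625 × 30 + 15 = 588765.

frame 588765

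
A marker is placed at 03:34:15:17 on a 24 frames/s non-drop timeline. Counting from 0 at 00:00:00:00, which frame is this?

Total seconds to the label: (3 × 3600 + 34 × 60 + 15) = 12855.
Frame index = 12855 × 24 + 17 = 308537.

308537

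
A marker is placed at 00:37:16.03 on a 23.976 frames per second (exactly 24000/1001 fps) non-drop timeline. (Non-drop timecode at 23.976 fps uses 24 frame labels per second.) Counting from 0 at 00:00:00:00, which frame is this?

frame 53667

Total seconds to the label: (0 × 3600 + 37 × 60 + 16) = 2236.
Frame index = 2236 × 24 + 3 = 53667.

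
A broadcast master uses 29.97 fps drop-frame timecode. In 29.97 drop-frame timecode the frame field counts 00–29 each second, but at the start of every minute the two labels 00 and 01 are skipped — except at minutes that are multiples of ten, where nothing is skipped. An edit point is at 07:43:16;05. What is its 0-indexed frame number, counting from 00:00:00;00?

Complete 10-minute blocks: 46, each 17982 frames → 827172.
Remaining 3 whole minutes in the current block: 1800 + 2 × 1798 = 5396 frames.
Within the current minute: 16 × 30 + 5 − 2 = 483 (labels ;00/;01 skipped at this minute). Total = 827172 + 5396 + 483 = 833051.

833051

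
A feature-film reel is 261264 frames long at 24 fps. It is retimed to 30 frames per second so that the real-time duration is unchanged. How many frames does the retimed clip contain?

326580 frames

Target frames = source frames × (target rate / source rate) = 261264 × (30)/(24) = 261264 × 5/4 = 326580.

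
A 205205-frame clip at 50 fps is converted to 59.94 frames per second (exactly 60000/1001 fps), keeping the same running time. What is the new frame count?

246000 frames

Target frames = source frames × (target rate / source rate) = 205205 × (60000/1001)/(50) = 205205 × 1200/1001 = 246000.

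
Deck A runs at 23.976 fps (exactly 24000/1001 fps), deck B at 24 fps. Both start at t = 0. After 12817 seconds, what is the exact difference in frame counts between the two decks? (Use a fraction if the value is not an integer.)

43944/143 frames

A emits 24000/1001 × 12817 = 43944000/143 frames; B emits 24 × 12817 = 307608.
Difference = 43944/143 frames (≈ 307.3007); B is ahead of A.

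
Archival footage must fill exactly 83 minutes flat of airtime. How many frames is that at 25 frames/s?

83 min = 4980 s.
Frames = 4980 × 25 = 124500.

124500 frames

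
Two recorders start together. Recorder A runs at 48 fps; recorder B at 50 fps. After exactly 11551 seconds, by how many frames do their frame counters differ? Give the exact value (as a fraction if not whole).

23102 frames

A emits 48 × 11551 = 554448 frames; B emits 50 × 11551 = 577550.
Difference = 23102 frames; B is ahead of A.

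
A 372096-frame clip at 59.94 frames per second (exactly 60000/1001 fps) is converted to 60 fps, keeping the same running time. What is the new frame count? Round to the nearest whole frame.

Frames at target rate = 372096 × (60) / (60000/1001) = 46558512/125 ≈ 372468.096.
Nearest whole frame: 372468.

372468 frames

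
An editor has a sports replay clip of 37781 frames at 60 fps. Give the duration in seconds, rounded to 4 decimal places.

Running time = 37781 × 1/60 = 37781/60 s ≈ 629.6833 s.

629.6833 seconds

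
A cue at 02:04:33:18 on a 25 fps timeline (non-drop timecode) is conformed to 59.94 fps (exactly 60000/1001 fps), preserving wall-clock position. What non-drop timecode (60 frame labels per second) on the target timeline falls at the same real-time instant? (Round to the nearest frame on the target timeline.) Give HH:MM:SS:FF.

Source frame index: (2×3600 + 4×60 + 33) × 25 + 18 = 186843.
Real time: 186843 / (25) = 186843/25 s.
Target frame: (186843/25) × (60000/1001) = 448423200/1001 ≈ 447975.225 → 447975.
At 60 labels/s: frame 447975 → 02:04:26:15.

02:04:26:15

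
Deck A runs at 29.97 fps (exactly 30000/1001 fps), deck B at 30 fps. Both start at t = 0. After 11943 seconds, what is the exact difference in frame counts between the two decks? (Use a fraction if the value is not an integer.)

358290/1001 frames

A emits 30000/1001 × 11943 = 358290000/1001 frames; B emits 30 × 11943 = 358290.
Difference = 358290/1001 frames (≈ 357.9321); B is ahead of A.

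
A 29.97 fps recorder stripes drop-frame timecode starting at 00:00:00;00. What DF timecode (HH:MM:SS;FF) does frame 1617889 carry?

14:59:43;19

Ten DF minutes hold 17982 frames, so frame 1617889 lies in block 89 (frames 1600398–1618379) with 17491 frames into that block.
The block's first minute is 1800 frames and the rest 1798 each; 17491 frames reaches minute 9, so 89 × 18 + 9 × 2 = 1620 labels have been skipped so far.
Adding those back, label number 1617889 + 1620 = 1619509 at 30 labels/s is 53983 s + 19 f = 14 h 59 min 43 s frame 19, i.e. 14:59:43;19.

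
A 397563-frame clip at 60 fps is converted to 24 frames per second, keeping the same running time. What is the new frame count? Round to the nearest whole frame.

Frames at target rate = 397563 × (24) / (60) = 795126/5 ≈ 159025.200.
Nearest whole frame: 159025.

159025 frames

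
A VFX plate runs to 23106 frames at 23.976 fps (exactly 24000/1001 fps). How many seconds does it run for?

963.71275 seconds

Running time = 23106 / (24000/1001) = 963.71275 s.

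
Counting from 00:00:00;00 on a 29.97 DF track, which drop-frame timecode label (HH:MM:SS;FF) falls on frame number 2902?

00:01:36;24

Ten DF minutes hold 17982 frames, so frame 2902 lies in block 0 (frames 0–17981) with 2902 frames into that block.
The block's first minute is 1800 frames and the rest 1798 each; 2902 frames reaches minute 1, so 0 × 18 + 1 × 2 = 2 labels have been skipped so far.
Adding those back, label number 2902 + 2 = 2904 at 30 labels/s is 96 s + 24 f = 0 h 1 min 36 s frame 24, i.e. 00:01:36;24.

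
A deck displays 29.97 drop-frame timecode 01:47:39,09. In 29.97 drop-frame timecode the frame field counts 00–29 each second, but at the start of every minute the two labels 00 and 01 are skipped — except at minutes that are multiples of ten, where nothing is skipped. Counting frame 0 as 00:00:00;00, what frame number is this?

193585

As if non-drop at 30 labels/s: (1 × 3600 + 47 × 60 + 39) × 30 + 9 = 193779.
Minute boundaries passed: 107; those not divisible by 10: 107 − 10 = 97; dropped labels = 2 × 97 = 194.
Actual frame index = 193779 − 194 = 193585.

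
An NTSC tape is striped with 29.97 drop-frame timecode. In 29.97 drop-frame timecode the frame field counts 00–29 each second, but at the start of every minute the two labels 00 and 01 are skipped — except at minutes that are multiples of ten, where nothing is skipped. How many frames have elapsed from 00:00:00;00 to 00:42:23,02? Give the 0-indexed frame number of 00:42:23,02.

As if non-drop at 30 labels/s: (0 × 3600 + 42 × 60 + 23) × 30 + 2 = 76292.
Minute boundaries passed: 42; those not divisible by 10: 42 − 4 = 38; dropped labels = 2 × 38 = 76.
Actual frame index = 76292 − 76 = 76216.

76216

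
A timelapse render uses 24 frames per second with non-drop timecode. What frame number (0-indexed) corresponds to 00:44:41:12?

Total seconds to the label: (0 × 3600 + 44 × 60 + 41) = 2681.
Frame index = 2681 × 24 + 12 = 64356.

64356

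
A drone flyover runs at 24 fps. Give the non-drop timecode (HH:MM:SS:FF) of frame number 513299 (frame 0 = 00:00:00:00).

05:56:27:11

513299 ÷ 24 = 21387 full seconds, remainder 11 frames.
21387 s = 5 h 56 min 27 s.
Timecode: 05:56:27:11.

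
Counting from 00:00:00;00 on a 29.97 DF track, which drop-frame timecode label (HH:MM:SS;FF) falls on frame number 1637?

Ten DF minutes hold 17982 frames, so frame 1637 lies in block 0 (frames 0–17981) with 1637 frames into that block.
The block's first minute is 1800 frames and the rest 1798 each; 1637 frames reaches minute 0, so 0 × 18 + 0 × 2 = 0 labels have been skipped so far.
Adding those back, label number 1637 + 0 = 1637 at 30 labels/s is 54 s + 17 f = 0 h 0 min 54 s frame 17, i.e. 00:00:54;17.

00:00:54;17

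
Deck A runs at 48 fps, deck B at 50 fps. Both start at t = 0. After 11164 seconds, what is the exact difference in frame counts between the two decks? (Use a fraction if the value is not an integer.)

A emits 48 × 11164 = 535872 frames; B emits 50 × 11164 = 558200.
Difference = 22328 frames; B is ahead of A.

22328 frames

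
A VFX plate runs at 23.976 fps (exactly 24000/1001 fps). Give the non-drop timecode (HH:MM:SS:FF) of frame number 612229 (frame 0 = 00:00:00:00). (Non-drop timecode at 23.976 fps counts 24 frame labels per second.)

07:05:09:13

612229 ÷ 24 = 25509 full seconds, remainder 13 frames.
25509 s = 7 h 5 min 9 s.
Timecode: 07:05:09:13.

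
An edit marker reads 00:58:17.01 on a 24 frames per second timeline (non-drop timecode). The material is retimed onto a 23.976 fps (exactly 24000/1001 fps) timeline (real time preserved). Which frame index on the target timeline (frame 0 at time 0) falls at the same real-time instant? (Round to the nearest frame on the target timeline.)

Source frame index: (0×3600 + 58×60 + 17) × 24 + 1 = 83929.
Real time: 83929 / (24) = 83929/24 s.
Target frame: (83929/24) × (24000/1001) = 83929000/1001 ≈ 83845.155 → 83845.

frame 83845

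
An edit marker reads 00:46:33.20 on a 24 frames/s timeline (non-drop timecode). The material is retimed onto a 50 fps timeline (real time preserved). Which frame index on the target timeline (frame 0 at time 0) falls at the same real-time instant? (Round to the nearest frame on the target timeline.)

Source frame index: (0×3600 + 46×60 + 33) × 24 + 20 = 67052.
Real time: 67052 / (24) = 16763/6 s.
Target frame: (16763/6) × (50) = 419075/3 ≈ 139691.667 → 139692.

frame 139692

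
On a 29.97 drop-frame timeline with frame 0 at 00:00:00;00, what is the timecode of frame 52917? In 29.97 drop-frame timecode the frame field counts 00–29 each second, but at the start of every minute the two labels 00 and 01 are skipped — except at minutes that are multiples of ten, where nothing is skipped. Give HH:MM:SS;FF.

Each 10-minute DF block holds 10 × 60 × 30 − 9 × 2 = 17982 frames. 52917 ÷ 17982 → 2 full blocks, remainder 16953.
Within the partial block the first minute is 1800 frames and each further minute 1798, so 9 further minute boundaries passed. Total skipped labels = 18 × 2 + 2 × 9 = 54.
Non-drop label index = 52917 + 54 = 52971; at 30 labels/s that is 00:29:25:21, i.e. DF 00:29:25;21.

00:29:25;21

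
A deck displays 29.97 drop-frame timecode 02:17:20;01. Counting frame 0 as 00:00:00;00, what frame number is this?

Complete 10-minute blocks: 13, each 17982 frames → 233766.
Remaining 7 whole minutes in the current block: 1800 + 6 × 1798 = 12588 frames.
Within the current minute: 20 × 30 + 1 − 2 = 599 (labels ;00/;01 skipped at this minute). Total = 233766 + 12588 + 599 = 246953.

246953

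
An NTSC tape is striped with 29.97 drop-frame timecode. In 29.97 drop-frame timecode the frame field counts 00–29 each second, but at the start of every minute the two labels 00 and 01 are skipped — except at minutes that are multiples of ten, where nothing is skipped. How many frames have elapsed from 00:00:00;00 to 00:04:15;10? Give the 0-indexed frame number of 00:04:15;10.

7652

As if non-drop at 30 labels/s: (0 × 3600 + 4 × 60 + 15) × 30 + 10 = 7660.
Minute boundaries passed: 4; those not divisible by 10: 4 − 0 = 4; dropped labels = 2 × 4 = 8.
Actual frame index = 7660 − 8 = 7652.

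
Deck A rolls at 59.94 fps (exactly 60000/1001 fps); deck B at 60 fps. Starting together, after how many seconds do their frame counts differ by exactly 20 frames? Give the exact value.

1001/3 seconds

The gap grows by |60 − 60000/1001| = 60/1001 frames per second.
Time for a 20-frame gap: 20 ÷ (60/1001) = 1001/3 s.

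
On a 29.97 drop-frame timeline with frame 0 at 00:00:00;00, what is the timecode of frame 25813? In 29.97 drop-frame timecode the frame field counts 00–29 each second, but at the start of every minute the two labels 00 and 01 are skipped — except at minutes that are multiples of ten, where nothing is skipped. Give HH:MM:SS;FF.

00:14:21;09

Each 10-minute DF block holds 10 × 60 × 30 − 9 × 2 = 17982 frames. 25813 ÷ 17982 → 1 full block, remainder 7831.
Within the partial block the first minute is 1800 frames and each further minute 1798, so 4 further minute boundaries passed. Total skipped labels = 18 × 1 + 2 × 4 = 26.
Non-drop label index = 25813 + 26 = 25839; at 30 labels/s that is 00:14:21:09, i.e. DF 00:14:21;09.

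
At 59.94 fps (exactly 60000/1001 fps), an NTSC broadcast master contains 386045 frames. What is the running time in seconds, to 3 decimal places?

6440.517 seconds

Running time = 386045 × 1001/60000 = 77286209/12000 s ≈ 6440.517 s.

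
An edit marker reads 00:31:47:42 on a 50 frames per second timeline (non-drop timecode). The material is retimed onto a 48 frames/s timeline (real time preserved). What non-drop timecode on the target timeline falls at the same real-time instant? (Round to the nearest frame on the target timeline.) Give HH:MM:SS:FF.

00:31:47:40

Source frame index: (0×3600 + 31×60 + 47) × 50 + 42 = 95392.
Real time: 95392 / (50) = 47696/25 s.
Target frame: (47696/25) × (48) = 2289408/25 ≈ 91576.320 → 91576.
At 48 labels/s: frame 91576 → 00:31:47:40.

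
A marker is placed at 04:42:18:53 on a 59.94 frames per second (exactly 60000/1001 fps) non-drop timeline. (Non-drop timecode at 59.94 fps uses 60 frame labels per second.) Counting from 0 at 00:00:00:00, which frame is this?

Total seconds to the label: (4 × 3600 + 42 × 60 + 18) = 16938.
Frame index = 16938 × 60 + 53 = 1016333.

1016333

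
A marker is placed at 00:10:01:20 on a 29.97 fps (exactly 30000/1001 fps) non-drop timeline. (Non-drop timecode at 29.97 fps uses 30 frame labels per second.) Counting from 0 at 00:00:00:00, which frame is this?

Total seconds to the label: (0 × 3600 + 10 × 60 + 1) = 601.
Frame index = 601 × 30 + 20 = 18050.

frame 18050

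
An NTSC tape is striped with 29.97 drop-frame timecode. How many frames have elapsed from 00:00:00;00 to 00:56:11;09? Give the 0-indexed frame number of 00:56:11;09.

101037

Complete 10-minute blocks: 5, each 17982 frames → 89910.
Remaining 6 whole minutes in the current block: 1800 + 5 × 1798 = 10790 frames.
Within the current minute: 11 × 30 + 9 − 2 = 337 (labels ;00/;01 skipped at this minute). Total = 89910 + 10790 + 337 = 101037.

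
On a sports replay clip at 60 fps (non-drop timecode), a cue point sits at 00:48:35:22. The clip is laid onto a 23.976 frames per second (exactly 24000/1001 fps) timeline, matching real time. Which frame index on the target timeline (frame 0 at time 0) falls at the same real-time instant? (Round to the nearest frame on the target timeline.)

Source frame index: (0×3600 + 48×60 + 35) × 60 + 22 = 174922.
Real time: 174922 / (60) = 87461/30 s.
Target frame: (87461/30) × (24000/1001) = 6360800/91 ≈ 69898.901 → 69899.

frame 69899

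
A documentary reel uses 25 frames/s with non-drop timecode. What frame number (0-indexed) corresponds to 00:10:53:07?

Total seconds to the label: (0 × 3600 + 10 × 60 + 53) = 653.
Frame index = 653 × 25 + 7 = 16332.

frame 16332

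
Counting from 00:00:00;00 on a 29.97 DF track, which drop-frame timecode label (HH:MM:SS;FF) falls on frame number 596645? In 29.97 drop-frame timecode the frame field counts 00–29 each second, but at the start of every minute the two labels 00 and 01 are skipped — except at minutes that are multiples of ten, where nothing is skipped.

05:31:48;01

Ten DF minutes hold 17982 frames, so frame 596645 lies in block 33 (frames 593406–611387) with 3239 frames into that block.
The block's first minute is 1800 frames and the rest 1798 each; 3239 frames reaches minute 1, so 33 × 18 + 1 × 2 = 596 labels have been skipped so far.
Adding those back, label number 596645 + 596 = 597241 at 30 labels/s is 19908 s + 1 f = 5 h 31 min 48 s frame 1, i.e. 05:31:48;01.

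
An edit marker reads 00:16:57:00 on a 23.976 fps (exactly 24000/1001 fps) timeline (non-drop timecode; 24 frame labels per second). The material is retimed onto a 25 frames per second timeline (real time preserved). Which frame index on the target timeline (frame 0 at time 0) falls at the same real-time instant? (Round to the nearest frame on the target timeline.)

frame 25450

Source frame index: (0×3600 + 16×60 + 57) × 24 + 0 = 24408.
Real time: 24408 / (24000/1001) = 1018017/1000 s.
Target frame: (1018017/1000) × (25) = 1018017/40 ≈ 25450.425 → 25450.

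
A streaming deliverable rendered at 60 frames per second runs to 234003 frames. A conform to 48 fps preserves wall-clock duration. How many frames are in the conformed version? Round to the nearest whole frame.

187202 frames

Frames at target rate = 234003 × (48) / (60) = 936012/5 ≈ 187202.400.
Nearest whole frame: 187202.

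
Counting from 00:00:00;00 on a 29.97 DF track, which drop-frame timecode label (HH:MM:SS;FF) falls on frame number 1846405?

Each 10-minute DF block holds 10 × 60 × 30 − 9 × 2 = 17982 frames. 1846405 ÷ 17982 → 102 full blocks, remainder 12241.
Within the partial block the first minute is 1800 frames and each further minute 1798, so 6 further minute boundaries passed. Total skipped labels = 18 × 102 + 2 × 6 = 1848.
Non-drop label index = 1846405 + 1848 = 1848253; at 30 labels/s that is 17:06:48:13, i.e. DF 17:06:48;13.

17:06:48;13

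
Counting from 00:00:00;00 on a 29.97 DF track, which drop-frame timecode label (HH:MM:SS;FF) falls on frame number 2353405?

21:48:45;11

Each 10-minute DF block holds 10 × 60 × 30 − 9 × 2 = 17982 frames. 2353405 ÷ 17982 → 130 full blocks, remainder 15745.
Within the partial block the first minute is 1800 frames and each further minute 1798, so 8 further minute boundaries passed. Total skipped labels = 18 × 130 + 2 × 8 = 2356.
Non-drop label index = 2353405 + 2356 = 2355761; at 30 labels/s that is 21:48:45:11, i.e. DF 21:48:45;11.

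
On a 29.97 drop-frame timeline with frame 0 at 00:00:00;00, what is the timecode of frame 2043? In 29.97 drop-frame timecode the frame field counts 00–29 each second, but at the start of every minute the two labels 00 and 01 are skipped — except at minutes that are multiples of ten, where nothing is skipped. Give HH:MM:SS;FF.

00:01:08;05

Ten DF minutes hold 17982 frames, so frame 2043 lies in block 0 (frames 0–17981) with 2043 frames into that block.
The block's first minute is 1800 frames and the rest 1798 each; 2043 frames reaches minute 1, so 0 × 18 + 1 × 2 = 2 labels have been skipped so far.
Adding those back, label number 2043 + 2 = 2045 at 30 labels/s is 68 s + 5 f = 0 h 1 min 8 s frame 5, i.e. 00:01:08;05.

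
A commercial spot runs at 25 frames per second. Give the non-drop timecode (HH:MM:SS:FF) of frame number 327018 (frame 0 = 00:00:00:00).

03:38:00:18

327018 ÷ 25 = 13080 full seconds, remainder 18 frames.
13080 s = 3 h 38 min 0 s.
Timecode: 03:38:00:18.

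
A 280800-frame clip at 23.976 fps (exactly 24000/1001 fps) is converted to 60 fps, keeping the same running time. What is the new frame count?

702702 frames

Target frames = source frames × (target rate / source rate) = 280800 × (60)/(24000/1001) = 280800 × 1001/400 = 702702.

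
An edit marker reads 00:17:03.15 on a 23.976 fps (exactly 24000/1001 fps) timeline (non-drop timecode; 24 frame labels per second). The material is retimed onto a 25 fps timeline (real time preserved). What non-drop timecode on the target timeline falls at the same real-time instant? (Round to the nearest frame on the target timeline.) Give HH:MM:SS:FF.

Source frame index: (0×3600 + 17×60 + 3) × 24 + 15 = 24567.
Real time: 24567 / (24000/1001) = 8197189/8000 s.
Target frame: (8197189/8000) × (25) = 8197189/320 ≈ 25616.216 → 25616.
At 25 labels/s: frame 25616 → 00:17:04:16.

00:17:04:16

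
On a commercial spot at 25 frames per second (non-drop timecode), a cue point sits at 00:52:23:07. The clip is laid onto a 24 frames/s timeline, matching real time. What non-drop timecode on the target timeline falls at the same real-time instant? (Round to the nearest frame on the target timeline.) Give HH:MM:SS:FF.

Source frame index: (0×3600 + 52×60 + 23) × 25 + 7 = 78582.
Real time: 78582 / (25) = 78582/25 s.
Target frame: (78582/25) × (24) = 1885968/25 ≈ 75438.720 → 75439.
At 24 labels/s: frame 75439 → 00:52:23:07.

00:52:23:07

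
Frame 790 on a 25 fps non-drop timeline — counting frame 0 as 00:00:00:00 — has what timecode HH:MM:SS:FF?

790 ÷ 25 = 31 full seconds, remainder 15 frames.
31 s = 0 h 0 min 31 s.
Timecode: 00:00:31:15.

00:00:31:15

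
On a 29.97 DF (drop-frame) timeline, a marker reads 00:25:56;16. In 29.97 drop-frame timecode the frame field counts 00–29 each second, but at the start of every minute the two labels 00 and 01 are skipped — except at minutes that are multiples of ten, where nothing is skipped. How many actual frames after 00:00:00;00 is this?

46650

Complete 10-minute blocks: 2, each 17982 frames → 35964.
Remaining 5 whole minutes in the current block: 1800 + 4 × 1798 = 8992 frames.
Within the current minute: 56 × 30 + 16 − 2 = 1694 (labels ;00/;01 skipped at this minute). Total = 35964 + 8992 + 1694 = 46650.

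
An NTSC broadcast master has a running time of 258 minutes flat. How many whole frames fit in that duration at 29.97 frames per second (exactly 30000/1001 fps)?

258 min = 15480 s.
Frames = 15480 × 30000/1001 = 464400000/1001 ≈ 463936.0639.
Complete frames: 463936.

463936 frames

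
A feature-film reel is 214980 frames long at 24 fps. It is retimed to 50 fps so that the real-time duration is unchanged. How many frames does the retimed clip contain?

Target frames = source frames × (target rate / source rate) = 214980 × (50)/(24) = 214980 × 25/12 = 447875.

447875 frames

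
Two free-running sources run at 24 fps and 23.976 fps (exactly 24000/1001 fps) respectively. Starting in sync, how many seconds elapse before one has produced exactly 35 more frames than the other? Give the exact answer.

The gap grows by |24000/1001 − 24| = 24/1001 frames per second.
Time for a 35-frame gap: 35 ÷ (24/1001) = 35035/24 s.

35035/24 seconds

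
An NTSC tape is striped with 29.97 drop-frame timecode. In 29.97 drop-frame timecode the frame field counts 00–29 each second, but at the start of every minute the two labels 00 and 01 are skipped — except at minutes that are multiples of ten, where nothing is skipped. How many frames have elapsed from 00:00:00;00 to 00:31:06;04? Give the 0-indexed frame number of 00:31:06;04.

As if non-drop at 30 labels/s: (0 × 3600 + 31 × 60 + 6) × 30 + 4 = 55984.
Minute boundaries passed: 31; those not divisible by 10: 31 − 3 = 28; dropped labels = 2 × 28 = 56.
Actual frame index = 55984 − 56 = 55928.

55928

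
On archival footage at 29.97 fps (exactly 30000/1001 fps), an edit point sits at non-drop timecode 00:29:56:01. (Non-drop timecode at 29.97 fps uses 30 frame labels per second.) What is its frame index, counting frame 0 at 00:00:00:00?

Total seconds to the label: (0 × 3600 + 29 × 60 + 56) = 1796.
Frame index = 1796 × 30 + 1 = 53881.

53881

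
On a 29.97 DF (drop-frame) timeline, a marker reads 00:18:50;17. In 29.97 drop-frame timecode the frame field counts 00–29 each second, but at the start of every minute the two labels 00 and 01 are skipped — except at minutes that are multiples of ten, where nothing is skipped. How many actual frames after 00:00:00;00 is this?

Complete 10-minute blocks: 1, each 17982 frames → 17982.
Remaining 8 whole minutes in the current block: 1800 + 7 × 1798 = 14386 frames.
Within the current minute: 50 × 30 + 17 − 2 = 1515 (labels ;00/;01 skipped at this minute). Total = 17982 + 14386 + 1515 = 33883.

33883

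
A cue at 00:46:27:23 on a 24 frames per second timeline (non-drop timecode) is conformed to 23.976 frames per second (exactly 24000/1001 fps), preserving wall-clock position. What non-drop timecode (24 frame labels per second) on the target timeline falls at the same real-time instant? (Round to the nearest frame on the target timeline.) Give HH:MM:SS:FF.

00:46:25:04

Source frame index: (0×3600 + 46×60 + 27) × 24 + 23 = 66911.
Real time: 66911 / (24) = 66911/24 s.
Target frame: (66911/24) × (24000/1001) = 5147000/77 ≈ 66844.156 → 66844.
At 24 labels/s: frame 66844 → 00:46:25:04.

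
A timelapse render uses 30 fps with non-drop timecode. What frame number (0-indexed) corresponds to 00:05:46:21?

frame 10401

Total seconds to the label: (0 × 3600 + 5 × 60 + 46) = 346.
Frame index = 346 × 30 + 21 = 10401.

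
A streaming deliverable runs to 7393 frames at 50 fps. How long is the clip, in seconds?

Running time = 7393 / (50) = 147.86 s.

147.86 seconds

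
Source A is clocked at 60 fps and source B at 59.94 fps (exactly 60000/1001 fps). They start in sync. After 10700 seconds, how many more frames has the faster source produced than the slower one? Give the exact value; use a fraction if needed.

642000/1001 frames

A emits 60 × 10700 = 642000 frames; B emits 60000/1001 × 10700 = 642000000/1001.
Difference = 642000/1001 frames (≈ 641.3586); B is behind A.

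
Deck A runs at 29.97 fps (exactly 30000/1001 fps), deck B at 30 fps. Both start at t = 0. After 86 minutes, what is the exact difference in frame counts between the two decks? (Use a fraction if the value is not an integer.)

86 min = 5160 s.
A emits 30000/1001 × 5160 = 154800000/1001 frames; B emits 30 × 5160 = 154800.
Difference = 154800/1001 frames (≈ 154.6454); B is ahead of A.

154800/1001 frames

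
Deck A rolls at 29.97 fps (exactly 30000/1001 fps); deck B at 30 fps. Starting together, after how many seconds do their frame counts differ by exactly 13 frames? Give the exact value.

13013/30 seconds

The gap grows by |30 − 30000/1001| = 30/1001 frames per second.
Time for a 13-frame gap: 13 ÷ (30/1001) = 13013/30 s.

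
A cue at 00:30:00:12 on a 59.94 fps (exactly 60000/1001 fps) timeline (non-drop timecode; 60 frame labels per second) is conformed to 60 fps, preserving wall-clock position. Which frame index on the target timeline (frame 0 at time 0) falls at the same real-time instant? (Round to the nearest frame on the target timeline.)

Source frame index: (0×3600 + 30×60 + 0) × 60 + 12 = 108012.
Real time: 108012 / (60000/1001) = 9010001/5000 s.
Target frame: (9010001/5000) × (60) = 27030003/250 ≈ 108120.012 → 108120.

frame 108120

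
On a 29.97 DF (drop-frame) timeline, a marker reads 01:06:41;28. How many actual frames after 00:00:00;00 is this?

119938

As if non-drop at 30 labels/s: (1 × 3600 + 6 × 60 + 41) × 30 + 28 = 120058.
Minute boundaries passed: 66; those not divisible by 10: 66 − 6 = 60; dropped labels = 2 × 60 = 120.
Actual frame index = 120058 − 120 = 119938.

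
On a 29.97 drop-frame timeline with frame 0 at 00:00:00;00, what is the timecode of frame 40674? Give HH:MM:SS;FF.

00:22:37;04

Each 10-minute DF block holds 10 × 60 × 30 − 9 × 2 = 17982 frames. 40674 ÷ 17982 → 2 full blocks, remainder 4710.
Within the partial block the first minute is 1800 frames and each further minute 1798, so 2 further minute boundaries passed. Total skipped labels = 18 × 2 + 2 × 2 = 40.
Non-drop label index = 40674 + 40 = 40714; at 30 labels/s that is 00:22:37:04, i.e. DF 00:22:37;04.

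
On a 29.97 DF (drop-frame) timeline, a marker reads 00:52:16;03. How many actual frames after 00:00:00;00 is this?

93989

As if non-drop at 30 labels/s: (0 × 3600 + 52 × 60 + 16) × 30 + 3 = 94083.
Minute boundaries passed: 52; those not divisible by 10: 52 − 5 = 47; dropped labels = 2 × 47 = 94.
Actual frame index = 94083 − 94 = 93989.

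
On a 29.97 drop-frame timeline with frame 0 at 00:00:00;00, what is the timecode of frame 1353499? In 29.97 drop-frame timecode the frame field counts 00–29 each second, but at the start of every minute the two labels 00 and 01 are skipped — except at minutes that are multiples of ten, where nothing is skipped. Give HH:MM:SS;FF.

Ten DF minutes hold 17982 frames, so frame 1353499 lies in block 75 (frames 1348650–1366631) with 4849 frames into that block.
The block's first minute is 1800 frames and the rest 1798 each; 4849 frames reaches minute 2, so 75 × 18 + 2 × 2 = 1354 labels have been skipped so far.
Adding those back, label number 1353499 + 1354 = 1354853 at 30 labels/s is 45161 s + 23 f = 12 h 32 min 41 s frame 23, i.e. 12:32:41;23.

12:32:41;23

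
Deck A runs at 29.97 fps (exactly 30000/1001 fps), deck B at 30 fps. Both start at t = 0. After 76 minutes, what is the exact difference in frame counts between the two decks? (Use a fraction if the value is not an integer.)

136800/1001 frames

76 min = 4560 s.
A emits 30000/1001 × 4560 = 136800000/1001 frames; B emits 30 × 4560 = 136800.
Difference = 136800/1001 frames (≈ 136.6633); B is ahead of A.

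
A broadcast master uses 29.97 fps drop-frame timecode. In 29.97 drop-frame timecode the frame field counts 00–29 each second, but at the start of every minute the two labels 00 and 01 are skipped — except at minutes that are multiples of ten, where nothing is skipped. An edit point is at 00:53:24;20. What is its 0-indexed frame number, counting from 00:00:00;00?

As if non-drop at 30 labels/s: (0 × 3600 + 53 × 60 + 24) × 30 + 20 = 96140.
Minute boundaries passed: 53; those not divisible by 10: 53 − 5 = 48; dropped labels = 2 × 48 = 96.
Actual frame index = 96140 − 96 = 96044.

96044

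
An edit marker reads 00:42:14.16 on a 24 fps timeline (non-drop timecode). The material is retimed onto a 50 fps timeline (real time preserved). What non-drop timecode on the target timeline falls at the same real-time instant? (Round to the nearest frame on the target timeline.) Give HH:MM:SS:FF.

00:42:14:33

Source frame index: (0×3600 + 42×60 + 14) × 24 + 16 = 60832.
Real time: 60832 / (24) = 7604/3 s.
Target frame: (7604/3) × (50) = 380200/3 ≈ 126733.333 → 126733.
At 50 labels/s: frame 126733 → 00:42:14:33.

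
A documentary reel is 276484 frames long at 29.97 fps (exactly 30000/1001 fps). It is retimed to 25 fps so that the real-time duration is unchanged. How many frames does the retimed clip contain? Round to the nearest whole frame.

230634 frames

Frames at target rate = 276484 × (25) / (30000/1001) = 69190121/300 ≈ 230633.737.
Nearest whole frame: 230634.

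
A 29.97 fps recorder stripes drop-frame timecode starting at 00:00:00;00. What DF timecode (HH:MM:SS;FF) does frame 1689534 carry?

Ten DF minutes hold 17982 frames, so frame 1689534 lies in block 93 (frames 1672326–1690307) with 17208 frames into that block.
The block's first minute is 1800 frames and the rest 1798 each; 17208 frames reaches minute 9, so 93 × 18 + 9 × 2 = 1692 labels have been skipped so far.
Adding those back, label number 1689534 + 1692 = 1691226 at 30 labels/s is 56374 s + 6 f = 15 h 39 min 34 s frame 6, i.e. 15:39:34;06.

15:39:34;06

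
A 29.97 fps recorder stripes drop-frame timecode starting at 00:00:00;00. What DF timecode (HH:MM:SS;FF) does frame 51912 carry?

00:28:52;04

Ten DF minutes hold 17982 frames, so frame 51912 lies in block 2 (frames 35964–53945) with 15948 frames into that block.
The block's first minute is 1800 frames and the rest 1798 each; 15948 frames reaches minute 8, so 2 × 18 + 8 × 2 = 52 labels have been skipped so far.
Adding those back, label number 51912 + 52 = 51964 at 30 labels/s is 1732 s + 4 f = 0 h 28 min 52 s frame 4, i.e. 00:28:52;04.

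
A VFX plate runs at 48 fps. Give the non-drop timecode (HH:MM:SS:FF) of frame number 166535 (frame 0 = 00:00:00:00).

166535 ÷ 48 = 3469 full seconds, remainder 23 frames.
3469 s = 0 h 57 min 49 s.
Timecode: 00:57:49:23.

00:57:49:23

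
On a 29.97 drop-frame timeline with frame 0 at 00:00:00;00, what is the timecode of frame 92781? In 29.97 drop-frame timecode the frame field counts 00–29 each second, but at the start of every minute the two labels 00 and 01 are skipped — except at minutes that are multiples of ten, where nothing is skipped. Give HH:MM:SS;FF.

00:51:35;23

Each 10-minute DF block holds 10 × 60 × 30 − 9 × 2 = 17982 frames. 92781 ÷ 17982 → 5 full blocks, remainder 2871.
Within the partial block the first minute is 1800 frames and each further minute 1798, so 1 further minute boundary passed. Total skipped labels = 18 × 5 + 2 × 1 = 92.
Non-drop label index = 92781 + 92 = 92873; at 30 labels/s that is 00:51:35:23, i.e. DF 00:51:35;23.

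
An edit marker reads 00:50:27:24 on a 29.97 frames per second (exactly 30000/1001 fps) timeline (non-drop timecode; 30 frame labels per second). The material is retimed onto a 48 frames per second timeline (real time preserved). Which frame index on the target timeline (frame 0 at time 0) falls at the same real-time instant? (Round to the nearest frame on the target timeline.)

Source frame index: (0×3600 + 50×60 + 27) × 30 + 24 = 90834.
Real time: 90834 / (30000/1001) = 15154139/5000 s.
Target frame: (15154139/5000) × (48) = 90924834/625 ≈ 145479.734 → 145480.

frame 145480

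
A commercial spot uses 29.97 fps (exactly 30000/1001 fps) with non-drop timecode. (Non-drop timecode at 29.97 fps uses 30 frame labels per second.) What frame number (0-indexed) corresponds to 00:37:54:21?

Total seconds to the label: (0 × 3600 + 37 × 60 + 54) = 2274.
Frame index = 2274 × 30 + 21 = 68241.

68241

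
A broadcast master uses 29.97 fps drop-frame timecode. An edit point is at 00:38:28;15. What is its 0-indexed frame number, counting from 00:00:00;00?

69185

Complete 10-minute blocks: 3, each 17982 frames → 53946.
Remaining 8 whole minutes in the current block: 1800 + 7 × 1798 = 14386 frames.
Within the current minute: 28 × 30 + 15 − 2 = 853 (labels ;00/;01 skipped at this minute). Total = 53946 + 14386 + 853 = 69185.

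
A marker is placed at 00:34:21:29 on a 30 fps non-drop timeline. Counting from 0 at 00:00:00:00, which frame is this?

Total seconds to the label: (0 × 3600 + 34 × 60 + 21) = 2061.
Frame index = 2061 × 30 + 29 = 61859.

frame 61859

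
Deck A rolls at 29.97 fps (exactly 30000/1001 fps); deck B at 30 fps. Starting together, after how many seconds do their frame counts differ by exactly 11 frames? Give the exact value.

11011/30 seconds

The gap grows by |30 − 30000/1001| = 30/1001 frames per second.
Time for a 11-frame gap: 11 ÷ (30/1001) = 11011/30 s.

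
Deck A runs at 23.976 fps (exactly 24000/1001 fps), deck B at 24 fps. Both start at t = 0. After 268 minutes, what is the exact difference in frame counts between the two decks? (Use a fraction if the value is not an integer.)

268 min = 16080 s.
A emits 24000/1001 × 16080 = 385920000/1001 frames; B emits 24 × 16080 = 385920.
Difference = 385920/1001 frames (≈ 385.5345); B is ahead of A.

385920/1001 frames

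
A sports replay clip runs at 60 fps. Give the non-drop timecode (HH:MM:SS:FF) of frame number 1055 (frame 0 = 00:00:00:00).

1055 ÷ 60 = 17 full seconds, remainder 35 frames.
17 s = 0 h 0 min 17 s.
Timecode: 00:00:17:35.

00:00:17:35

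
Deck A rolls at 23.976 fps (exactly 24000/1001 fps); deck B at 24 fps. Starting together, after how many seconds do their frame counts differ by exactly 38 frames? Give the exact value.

The gap grows by |24 − 24000/1001| = 24/1001 frames per second.
Time for a 38-frame gap: 38 ÷ (24/1001) = 19019/12 s.

19019/12 seconds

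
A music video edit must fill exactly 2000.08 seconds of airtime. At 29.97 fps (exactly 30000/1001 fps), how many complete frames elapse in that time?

Frames = 2000.08 × 30000/1001 = 60002400/1001 ≈ 59942.4575.
Complete frames: 59942.

59942 frames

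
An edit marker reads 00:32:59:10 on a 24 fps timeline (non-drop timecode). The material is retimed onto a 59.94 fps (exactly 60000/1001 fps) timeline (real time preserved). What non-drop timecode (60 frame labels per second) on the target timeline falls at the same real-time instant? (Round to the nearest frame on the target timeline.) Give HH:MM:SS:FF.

Source frame index: (0×3600 + 32×60 + 59) × 24 + 10 = 47506.
Real time: 47506 / (24) = 23753/12 s.
Target frame: (23753/12) × (60000/1001) = 118765000/1001 ≈ 118646.354 → 118646.
At 60 labels/s: frame 118646 → 00:32:57:26.

00:32:57:26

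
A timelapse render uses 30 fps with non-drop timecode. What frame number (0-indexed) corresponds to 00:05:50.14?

Total seconds to the label: (0 × 3600 + 5 × 60 + 50) = 350.
Frame index = 350 × 30 + 14 = 10514.

10514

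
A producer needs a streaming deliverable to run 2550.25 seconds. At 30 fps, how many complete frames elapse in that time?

76507 frames

Frames = 2550.25 × 30 = 153015/2 ≈ 76507.5000.
Complete frames: 76507.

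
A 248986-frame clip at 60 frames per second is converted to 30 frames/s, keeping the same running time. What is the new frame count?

Target frames = source frames × (target rate / source rate) = 248986 × (30)/(60) = 248986 × 1/2 = 124493.

124493 frames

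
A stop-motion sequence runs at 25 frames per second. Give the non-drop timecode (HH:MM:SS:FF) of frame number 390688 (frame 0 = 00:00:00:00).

04:20:27:13

390688 ÷ 25 = 15627 full seconds, remainder 13 frames.
15627 s = 4 h 20 min 27 s.
Timecode: 04:20:27:13.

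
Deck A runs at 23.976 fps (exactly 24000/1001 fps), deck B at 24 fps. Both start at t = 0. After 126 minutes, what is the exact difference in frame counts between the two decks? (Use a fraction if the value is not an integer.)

126 min = 7560 s.
A emits 24000/1001 × 7560 = 25920000/143 frames; B emits 24 × 7560 = 181440.
Difference = 25920/143 frames (≈ 181.2587); B is ahead of A.

25920/143 frames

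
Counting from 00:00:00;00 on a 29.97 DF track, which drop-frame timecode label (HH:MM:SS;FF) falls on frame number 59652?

Ten DF minutes hold 17982 frames, so frame 59652 lies in block 3 (frames 53946–71927) with 5706 frames into that block.
The block's first minute is 1800 frames and the rest 1798 each; 5706 frames reaches minute 3, so 3 × 18 + 3 × 2 = 60 labels have been skipped so far.
Adding those back, label number 59652 + 60 = 59712 at 30 labels/s is 1990 s + 12 f = 0 h 33 min 10 s frame 12, i.e. 00:33:10;12.

00:33:10;12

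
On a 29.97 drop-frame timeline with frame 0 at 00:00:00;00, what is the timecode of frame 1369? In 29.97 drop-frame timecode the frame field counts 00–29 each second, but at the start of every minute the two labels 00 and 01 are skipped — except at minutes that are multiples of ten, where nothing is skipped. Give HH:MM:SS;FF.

00:00:45;19

Each 10-minute DF block holds 10 × 60 × 30 − 9 × 2 = 17982 frames. 1369 ÷ 17982 → 0 full blocks, remainder 1369.
Within the partial block the first minute is 1800 frames and each further minute 1798, so 0 further minute boundaries passed. Total skipped labels = 18 × 0 + 2 × 0 = 0.
Non-drop label index = 1369 + 0 = 1369; at 30 labels/s that is 00:00:45:19, i.e. DF 00:00:45;19.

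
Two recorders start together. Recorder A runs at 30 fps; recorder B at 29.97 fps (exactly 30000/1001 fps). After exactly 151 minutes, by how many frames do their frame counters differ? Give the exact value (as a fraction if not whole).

151 min = 9060 s.
A emits 30 × 9060 = 271800 frames; B emits 30000/1001 × 9060 = 271800000/1001.
Difference = 271800/1001 frames (≈ 271.5285); B is behind A.

271800/1001 frames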